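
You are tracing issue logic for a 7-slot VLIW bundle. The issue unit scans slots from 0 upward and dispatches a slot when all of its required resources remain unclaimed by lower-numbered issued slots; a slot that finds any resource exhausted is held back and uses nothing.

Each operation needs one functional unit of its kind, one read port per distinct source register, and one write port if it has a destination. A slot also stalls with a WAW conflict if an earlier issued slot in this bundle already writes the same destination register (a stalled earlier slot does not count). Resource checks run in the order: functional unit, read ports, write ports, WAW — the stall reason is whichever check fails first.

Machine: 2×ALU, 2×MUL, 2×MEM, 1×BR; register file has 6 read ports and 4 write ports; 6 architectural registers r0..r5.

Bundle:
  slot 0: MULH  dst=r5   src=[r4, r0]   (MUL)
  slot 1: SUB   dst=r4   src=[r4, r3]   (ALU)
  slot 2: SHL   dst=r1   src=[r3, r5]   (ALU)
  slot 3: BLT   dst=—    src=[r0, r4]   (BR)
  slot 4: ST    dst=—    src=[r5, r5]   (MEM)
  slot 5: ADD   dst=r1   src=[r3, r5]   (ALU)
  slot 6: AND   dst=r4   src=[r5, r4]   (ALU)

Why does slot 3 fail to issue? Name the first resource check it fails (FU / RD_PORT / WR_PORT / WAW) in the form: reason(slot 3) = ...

reason(slot 3) = RD_PORT

(0) want 1×MUL +2rd +1wr — yes → AL2|MU1|ME2|BR1|rd4|wr3
(1) want 1×ALU +2rd +1wr — yes → AL1|MU1|ME2|BR1|rd2|wr2
(2) want 1×ALU +2rd +1wr — yes → AL0|MU1|ME2|BR1|rd0|wr1
(3) want 1×BR +2rd +0wr — RD_PORT → AL0|MU1|ME2|BR1|rd0|wr1
(4) want 1×MEM +1rd +0wr — RD_PORT → AL0|MU1|ME2|BR1|rd0|wr1
(5) want 1×ALU +2rd +1wr — FU → AL0|MU1|ME2|BR1|rd0|wr1
(6) want 1×ALU +2rd +1wr — FU → AL0|MU1|ME2|BR1|rd0|wr1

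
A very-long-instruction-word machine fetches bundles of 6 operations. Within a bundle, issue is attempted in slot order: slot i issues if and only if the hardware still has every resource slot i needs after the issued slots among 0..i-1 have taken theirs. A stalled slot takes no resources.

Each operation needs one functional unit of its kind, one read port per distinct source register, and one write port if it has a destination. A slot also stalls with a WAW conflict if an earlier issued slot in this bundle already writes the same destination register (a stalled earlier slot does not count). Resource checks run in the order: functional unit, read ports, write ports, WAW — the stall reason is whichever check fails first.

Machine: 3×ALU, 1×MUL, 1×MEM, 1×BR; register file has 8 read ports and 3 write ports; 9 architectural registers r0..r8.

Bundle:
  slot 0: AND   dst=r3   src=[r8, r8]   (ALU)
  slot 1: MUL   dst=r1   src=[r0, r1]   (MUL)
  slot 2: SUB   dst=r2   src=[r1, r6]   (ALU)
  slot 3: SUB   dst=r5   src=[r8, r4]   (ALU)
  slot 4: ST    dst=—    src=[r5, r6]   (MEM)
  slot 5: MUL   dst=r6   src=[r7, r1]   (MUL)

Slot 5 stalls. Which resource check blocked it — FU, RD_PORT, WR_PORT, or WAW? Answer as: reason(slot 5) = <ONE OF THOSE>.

slot 0 (ALU): ISSUE — free A2,Mu1,Ld1,B1 rp7 wp2
slot 1 (MUL): ISSUE — free A2,Mu0,Ld1,B1 rp5 wp1
slot 2 (ALU): ISSUE — free A1,Mu0,Ld1,B1 rp3 wp0
slot 3 (ALU): stall WR_PORT — free A1,Mu0,Ld1,B1 rp3 wp0
slot 4 (MEM): ISSUE — free A1,Mu0,Ld0,B1 rp1 wp0
slot 5 (MUL): stall FU — free A1,Mu0,Ld0,B1 rp1 wp0

reason(slot 5) = FU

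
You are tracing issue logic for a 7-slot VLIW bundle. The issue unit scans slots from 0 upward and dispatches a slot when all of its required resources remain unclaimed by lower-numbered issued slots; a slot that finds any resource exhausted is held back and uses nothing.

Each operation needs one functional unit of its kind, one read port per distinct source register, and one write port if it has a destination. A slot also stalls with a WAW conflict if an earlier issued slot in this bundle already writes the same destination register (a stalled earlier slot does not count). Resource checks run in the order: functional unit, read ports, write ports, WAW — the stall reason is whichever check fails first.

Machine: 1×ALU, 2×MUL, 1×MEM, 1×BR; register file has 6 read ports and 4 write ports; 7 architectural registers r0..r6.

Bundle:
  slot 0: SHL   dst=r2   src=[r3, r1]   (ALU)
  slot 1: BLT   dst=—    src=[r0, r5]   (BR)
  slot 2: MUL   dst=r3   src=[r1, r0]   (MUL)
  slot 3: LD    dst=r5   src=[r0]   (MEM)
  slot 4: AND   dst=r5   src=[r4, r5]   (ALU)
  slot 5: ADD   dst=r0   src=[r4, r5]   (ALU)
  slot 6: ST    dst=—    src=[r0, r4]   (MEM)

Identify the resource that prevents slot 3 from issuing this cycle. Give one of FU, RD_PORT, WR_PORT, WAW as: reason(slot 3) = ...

reason(slot 3) = RD_PORT

  0. ALU→r2 ⇒ go  {0A/2Mu/1Ld/1B | 4r 3w}
  1. BR ⇒ go  {0A/2Mu/1Ld/0B | 2r 3w}
  2. MUL→r3 ⇒ go  {0A/1Mu/1Ld/0B | 0r 2w}
  3. MEM→r5 ⇒ no(RD_PORT)  {0A/1Mu/1Ld/0B | 0r 2w}
  4. ALU→r5 ⇒ no(FU)  {0A/1Mu/1Ld/0B | 0r 2w}
  5. ALU→r0 ⇒ no(FU)  {0A/1Mu/1Ld/0B | 0r 2w}
  6. MEM ⇒ no(RD_PORT)  {0A/1Mu/1Ld/0B | 0r 2w}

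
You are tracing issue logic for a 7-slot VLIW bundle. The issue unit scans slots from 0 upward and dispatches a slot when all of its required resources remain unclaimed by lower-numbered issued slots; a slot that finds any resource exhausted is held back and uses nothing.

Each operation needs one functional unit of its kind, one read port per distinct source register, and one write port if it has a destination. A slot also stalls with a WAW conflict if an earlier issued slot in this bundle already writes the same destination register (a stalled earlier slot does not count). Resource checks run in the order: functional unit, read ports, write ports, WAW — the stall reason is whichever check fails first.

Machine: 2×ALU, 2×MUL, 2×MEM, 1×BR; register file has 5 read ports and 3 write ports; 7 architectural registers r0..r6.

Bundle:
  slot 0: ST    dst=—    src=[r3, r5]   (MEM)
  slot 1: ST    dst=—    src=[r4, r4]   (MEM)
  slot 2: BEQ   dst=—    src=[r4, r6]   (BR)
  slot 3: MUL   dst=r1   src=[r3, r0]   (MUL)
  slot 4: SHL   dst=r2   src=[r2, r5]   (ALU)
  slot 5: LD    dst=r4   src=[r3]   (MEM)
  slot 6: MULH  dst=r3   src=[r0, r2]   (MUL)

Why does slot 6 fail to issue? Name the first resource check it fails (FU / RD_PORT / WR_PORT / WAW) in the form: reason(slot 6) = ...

[0] MEM needs rd=2 wr=0: ok; after: ALU=2 MUL=2 MEM=1 BR=1, R=3, W=3
[1] MEM needs rd=1 wr=0: ok; after: ALU=2 MUL=2 MEM=0 BR=1, R=2, W=3
[2] BR needs rd=2 wr=0: ok; after: ALU=2 MUL=2 MEM=0 BR=0, R=0, W=3
[3] MUL needs rd=2 wr=1: RD_PORT; after: ALU=2 MUL=2 MEM=0 BR=0, R=0, W=3
[4] ALU needs rd=2 wr=1: RD_PORT; after: ALU=2 MUL=2 MEM=0 BR=0, R=0, W=3
[5] MEM needs rd=1 wr=1: FU; after: ALU=2 MUL=2 MEM=0 BR=0, R=0, W=3
[6] MUL needs rd=2 wr=1: RD_PORT; after: ALU=2 MUL=2 MEM=0 BR=0, R=0, W=3

reason(slot 6) = RD_PORT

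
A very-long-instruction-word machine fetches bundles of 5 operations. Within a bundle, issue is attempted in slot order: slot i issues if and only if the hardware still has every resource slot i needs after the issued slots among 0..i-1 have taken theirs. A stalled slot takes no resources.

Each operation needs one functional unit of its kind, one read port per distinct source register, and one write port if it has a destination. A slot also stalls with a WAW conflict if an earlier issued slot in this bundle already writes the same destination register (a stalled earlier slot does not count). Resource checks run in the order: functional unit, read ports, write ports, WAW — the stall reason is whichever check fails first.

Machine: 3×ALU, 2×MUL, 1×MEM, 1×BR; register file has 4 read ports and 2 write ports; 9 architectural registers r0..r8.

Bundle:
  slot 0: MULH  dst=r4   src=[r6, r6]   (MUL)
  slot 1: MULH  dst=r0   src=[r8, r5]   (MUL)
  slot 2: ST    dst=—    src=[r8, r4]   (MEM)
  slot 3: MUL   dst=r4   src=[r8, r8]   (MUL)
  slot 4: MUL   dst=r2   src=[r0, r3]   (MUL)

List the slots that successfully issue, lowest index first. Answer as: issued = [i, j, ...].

issued = [0, 1]

slot 0 (MUL): ISSUE — free A3,Mu1,Ld1,B1 rp3 wp1
slot 1 (MUL): ISSUE — free A3,Mu0,Ld1,B1 rp1 wp0
slot 2 (MEM): stall RD_PORT — free A3,Mu0,Ld1,B1 rp1 wp0
slot 3 (MUL): stall FU — free A3,Mu0,Ld1,B1 rp1 wp0
slot 4 (MUL): stall FU — free A3,Mu0,Ld1,B1 rp1 wp0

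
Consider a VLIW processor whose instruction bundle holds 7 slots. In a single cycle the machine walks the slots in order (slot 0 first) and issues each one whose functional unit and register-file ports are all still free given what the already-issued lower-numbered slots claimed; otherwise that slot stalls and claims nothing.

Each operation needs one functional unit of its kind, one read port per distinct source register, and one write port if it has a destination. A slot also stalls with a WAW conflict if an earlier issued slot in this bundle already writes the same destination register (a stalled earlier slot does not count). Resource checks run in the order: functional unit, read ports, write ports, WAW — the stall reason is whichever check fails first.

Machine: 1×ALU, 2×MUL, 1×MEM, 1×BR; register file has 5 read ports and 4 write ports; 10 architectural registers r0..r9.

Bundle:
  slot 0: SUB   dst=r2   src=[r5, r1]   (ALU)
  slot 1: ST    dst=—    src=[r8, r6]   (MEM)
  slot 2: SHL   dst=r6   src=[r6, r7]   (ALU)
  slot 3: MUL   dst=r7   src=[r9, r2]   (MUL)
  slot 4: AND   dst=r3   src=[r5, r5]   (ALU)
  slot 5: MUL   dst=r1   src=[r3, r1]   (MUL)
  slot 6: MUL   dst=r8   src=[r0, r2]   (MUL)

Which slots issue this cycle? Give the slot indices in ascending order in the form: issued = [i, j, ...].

slot 0 (ALU): ISSUE — free A0,Mu2,Ld1,B1 rp3 wp3
slot 1 (MEM): ISSUE — free A0,Mu2,Ld0,B1 rp1 wp3
slot 2 (ALU): stall FU — free A0,Mu2,Ld0,B1 rp1 wp3
slot 3 (MUL): stall RD_PORT — free A0,Mu2,Ld0,B1 rp1 wp3
slot 4 (ALU): stall FU — free A0,Mu2,Ld0,B1 rp1 wp3
slot 5 (MUL): stall RD_PORT — free A0,Mu2,Ld0,B1 rp1 wp3
slot 6 (MUL): stall RD_PORT — free A0,Mu2,Ld0,B1 rp1 wp3

issued = [0, 1]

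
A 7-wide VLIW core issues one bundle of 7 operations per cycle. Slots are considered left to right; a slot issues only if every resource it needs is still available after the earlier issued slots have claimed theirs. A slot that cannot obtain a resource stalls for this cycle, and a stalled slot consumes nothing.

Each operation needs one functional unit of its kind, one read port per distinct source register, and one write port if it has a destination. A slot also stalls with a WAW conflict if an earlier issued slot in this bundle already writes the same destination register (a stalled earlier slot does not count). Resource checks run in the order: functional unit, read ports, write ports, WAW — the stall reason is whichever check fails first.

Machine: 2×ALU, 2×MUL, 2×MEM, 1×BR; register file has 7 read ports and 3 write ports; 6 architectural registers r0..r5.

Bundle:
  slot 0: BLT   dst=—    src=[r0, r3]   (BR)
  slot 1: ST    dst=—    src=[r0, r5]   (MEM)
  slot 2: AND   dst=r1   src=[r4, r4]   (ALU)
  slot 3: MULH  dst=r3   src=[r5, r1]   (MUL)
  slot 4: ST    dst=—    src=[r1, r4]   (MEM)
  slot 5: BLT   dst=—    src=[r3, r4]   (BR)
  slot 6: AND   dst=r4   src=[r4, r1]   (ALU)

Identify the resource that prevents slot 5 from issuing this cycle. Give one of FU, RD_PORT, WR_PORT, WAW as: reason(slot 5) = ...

reason(slot 5) = FU

  0. BR ⇒ go  {2A/2Mu/2Ld/0B | 5r 3w}
  1. MEM ⇒ go  {2A/2Mu/1Ld/0B | 3r 3w}
  2. ALU→r1 ⇒ go  {1A/2Mu/1Ld/0B | 2r 2w}
  3. MUL→r3 ⇒ go  {1A/1Mu/1Ld/0B | 0r 1w}
  4. MEM ⇒ no(RD_PORT)  {1A/1Mu/1Ld/0B | 0r 1w}
  5. BR ⇒ no(FU)  {1A/1Mu/1Ld/0B | 0r 1w}
  6. ALU→r4 ⇒ no(RD_PORT)  {1A/1Mu/1Ld/0B | 0r 1w}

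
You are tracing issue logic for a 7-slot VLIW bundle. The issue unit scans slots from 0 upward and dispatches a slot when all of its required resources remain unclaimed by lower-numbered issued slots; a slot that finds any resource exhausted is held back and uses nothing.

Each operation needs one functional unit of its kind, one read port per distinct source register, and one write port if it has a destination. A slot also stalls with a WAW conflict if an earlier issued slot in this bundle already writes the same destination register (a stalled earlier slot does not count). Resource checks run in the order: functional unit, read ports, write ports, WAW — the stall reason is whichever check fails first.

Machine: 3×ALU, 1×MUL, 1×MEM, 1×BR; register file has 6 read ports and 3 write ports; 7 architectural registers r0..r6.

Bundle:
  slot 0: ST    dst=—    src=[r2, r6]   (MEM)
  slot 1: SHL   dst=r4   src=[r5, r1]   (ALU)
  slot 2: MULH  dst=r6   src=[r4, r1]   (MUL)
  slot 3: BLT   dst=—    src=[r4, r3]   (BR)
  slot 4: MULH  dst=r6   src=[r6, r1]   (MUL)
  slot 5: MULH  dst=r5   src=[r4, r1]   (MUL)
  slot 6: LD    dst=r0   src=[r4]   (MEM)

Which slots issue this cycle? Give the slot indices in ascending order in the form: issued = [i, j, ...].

  0. MEM ⇒ go  {3A/1Mu/0Ld/1B | 4r 3w}
  1. ALU→r4 ⇒ go  {2A/1Mu/0Ld/1B | 2r 2w}
  2. MUL→r6 ⇒ go  {2A/0Mu/0Ld/1B | 0r 1w}
  3. BR ⇒ no(RD_PORT)  {2A/0Mu/0Ld/1B | 0r 1w}
  4. MUL→r6 ⇒ no(FU)  {2A/0Mu/0Ld/1B | 0r 1w}
  5. MUL→r5 ⇒ no(FU)  {2A/0Mu/0Ld/1B | 0r 1w}
  6. MEM→r0 ⇒ no(FU)  {2A/0Mu/0Ld/1B | 0r 1w}

issued = [0, 1, 2]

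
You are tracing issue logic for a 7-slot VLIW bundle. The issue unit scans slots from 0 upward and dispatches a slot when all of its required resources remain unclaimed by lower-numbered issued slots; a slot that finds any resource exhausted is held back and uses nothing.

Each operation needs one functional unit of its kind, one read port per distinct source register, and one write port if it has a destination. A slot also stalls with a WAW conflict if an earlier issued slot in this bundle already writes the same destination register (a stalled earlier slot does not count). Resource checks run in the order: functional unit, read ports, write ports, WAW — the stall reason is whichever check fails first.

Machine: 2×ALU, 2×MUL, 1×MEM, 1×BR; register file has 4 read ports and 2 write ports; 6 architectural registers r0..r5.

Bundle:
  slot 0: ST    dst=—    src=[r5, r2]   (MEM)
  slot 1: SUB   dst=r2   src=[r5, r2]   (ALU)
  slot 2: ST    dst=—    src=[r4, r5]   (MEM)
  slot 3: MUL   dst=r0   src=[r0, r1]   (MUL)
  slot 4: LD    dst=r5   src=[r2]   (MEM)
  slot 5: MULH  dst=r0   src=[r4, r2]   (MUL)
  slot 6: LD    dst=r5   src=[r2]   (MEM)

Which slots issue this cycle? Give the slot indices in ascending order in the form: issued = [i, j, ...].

slot 0 (MEM): ISSUE — free A2,Mu2,Ld0,B1 rp2 wp2
slot 1 (ALU): ISSUE — free A1,Mu2,Ld0,B1 rp0 wp1
slot 2 (MEM): stall FU — free A1,Mu2,Ld0,B1 rp0 wp1
slot 3 (MUL): stall RD_PORT — free A1,Mu2,Ld0,B1 rp0 wp1
slot 4 (MEM): stall FU — free A1,Mu2,Ld0,B1 rp0 wp1
slot 5 (MUL): stall RD_PORT — free A1,Mu2,Ld0,B1 rp0 wp1
slot 6 (MEM): stall FU — free A1,Mu2,Ld0,B1 rp0 wp1

issued = [0, 1]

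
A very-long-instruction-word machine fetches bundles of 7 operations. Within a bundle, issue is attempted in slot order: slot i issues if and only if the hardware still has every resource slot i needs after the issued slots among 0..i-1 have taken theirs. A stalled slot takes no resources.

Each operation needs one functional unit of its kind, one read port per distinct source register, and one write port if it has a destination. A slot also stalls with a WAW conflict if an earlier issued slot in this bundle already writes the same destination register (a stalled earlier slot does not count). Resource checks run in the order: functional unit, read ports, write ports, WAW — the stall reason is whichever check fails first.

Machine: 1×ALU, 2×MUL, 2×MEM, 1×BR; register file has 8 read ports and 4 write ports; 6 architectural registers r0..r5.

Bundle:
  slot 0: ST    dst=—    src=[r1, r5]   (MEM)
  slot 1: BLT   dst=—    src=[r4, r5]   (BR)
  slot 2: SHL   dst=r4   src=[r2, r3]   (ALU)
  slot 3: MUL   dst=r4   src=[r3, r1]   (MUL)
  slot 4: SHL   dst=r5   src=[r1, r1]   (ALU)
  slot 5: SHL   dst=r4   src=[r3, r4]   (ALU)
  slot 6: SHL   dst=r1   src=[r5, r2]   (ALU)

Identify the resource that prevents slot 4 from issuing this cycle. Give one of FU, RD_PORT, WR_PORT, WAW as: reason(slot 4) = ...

  0. MEM ⇒ go  {1A/2Mu/1Ld/1B | 6r 4w}
  1. BR ⇒ go  {1A/2Mu/1Ld/0B | 4r 4w}
  2. ALU→r4 ⇒ go  {0A/2Mu/1Ld/0B | 2r 3w}
  3. MUL→r4 ⇒ no(WAW)  {0A/2Mu/1Ld/0B | 2r 3w}
  4. ALU→r5 ⇒ no(FU)  {0A/2Mu/1Ld/0B | 2r 3w}
  5. ALU→r4 ⇒ no(FU)  {0A/2Mu/1Ld/0B | 2r 3w}
  6. ALU→r1 ⇒ no(FU)  {0A/2Mu/1Ld/0B | 2r 3w}

reason(slot 4) = FU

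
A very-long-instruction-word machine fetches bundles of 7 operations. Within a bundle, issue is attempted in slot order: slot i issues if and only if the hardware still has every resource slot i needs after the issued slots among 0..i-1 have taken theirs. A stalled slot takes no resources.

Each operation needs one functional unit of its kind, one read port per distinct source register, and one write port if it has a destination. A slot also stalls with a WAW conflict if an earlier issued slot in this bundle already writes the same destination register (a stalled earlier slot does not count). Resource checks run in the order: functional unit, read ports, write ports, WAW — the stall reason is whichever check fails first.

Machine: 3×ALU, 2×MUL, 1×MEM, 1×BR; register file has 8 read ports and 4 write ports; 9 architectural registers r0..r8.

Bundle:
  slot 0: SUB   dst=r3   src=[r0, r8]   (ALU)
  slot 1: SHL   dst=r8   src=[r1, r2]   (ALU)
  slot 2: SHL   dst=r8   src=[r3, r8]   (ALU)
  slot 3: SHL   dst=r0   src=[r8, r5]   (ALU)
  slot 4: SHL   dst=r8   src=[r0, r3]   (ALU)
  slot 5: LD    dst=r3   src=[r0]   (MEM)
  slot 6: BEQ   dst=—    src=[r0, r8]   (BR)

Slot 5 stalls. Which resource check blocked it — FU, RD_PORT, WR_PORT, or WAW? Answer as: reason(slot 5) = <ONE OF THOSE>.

reason(slot 5) = WAW

(0) want 1×ALU +2rd +1wr — yes → AL2|MU2|ME1|BR1|rd6|wr3
(1) want 1×ALU +2rd +1wr — yes → AL1|MU2|ME1|BR1|rd4|wr2
(2) want 1×ALU +2rd +1wr — WAW → AL1|MU2|ME1|BR1|rd4|wr2
(3) want 1×ALU +2rd +1wr — yes → AL0|MU2|ME1|BR1|rd2|wr1
(4) want 1×ALU +2rd +1wr — FU → AL0|MU2|ME1|BR1|rd2|wr1
(5) want 1×MEM +1rd +1wr — WAW → AL0|MU2|ME1|BR1|rd2|wr1
(6) want 1×BR +2rd +0wr — yes → AL0|MU2|ME1|BR0|rd0|wr1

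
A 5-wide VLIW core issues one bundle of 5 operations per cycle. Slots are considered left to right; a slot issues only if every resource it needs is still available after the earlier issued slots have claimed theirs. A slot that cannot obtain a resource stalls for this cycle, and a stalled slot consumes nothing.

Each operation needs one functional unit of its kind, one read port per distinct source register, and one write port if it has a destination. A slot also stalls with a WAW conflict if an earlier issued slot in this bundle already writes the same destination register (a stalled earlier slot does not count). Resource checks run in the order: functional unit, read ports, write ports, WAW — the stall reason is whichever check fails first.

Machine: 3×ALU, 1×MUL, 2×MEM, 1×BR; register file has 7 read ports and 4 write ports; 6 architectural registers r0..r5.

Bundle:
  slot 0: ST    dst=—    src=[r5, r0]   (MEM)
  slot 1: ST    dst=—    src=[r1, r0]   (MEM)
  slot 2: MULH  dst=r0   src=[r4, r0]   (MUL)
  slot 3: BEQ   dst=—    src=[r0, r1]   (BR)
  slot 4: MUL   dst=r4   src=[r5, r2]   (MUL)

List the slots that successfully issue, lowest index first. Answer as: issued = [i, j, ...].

issued = [0, 1, 2]

  0. MEM ⇒ go  {3A/1Mu/1Ld/1B | 5r 4w}
  1. MEM ⇒ go  {3A/1Mu/0Ld/1B | 3r 4w}
  2. MUL→r0 ⇒ go  {3A/0Mu/0Ld/1B | 1r 3w}
  3. BR ⇒ no(RD_PORT)  {3A/0Mu/0Ld/1B | 1r 3w}
  4. MUL→r4 ⇒ no(FU)  {3A/0Mu/0Ld/1B | 1r 3w}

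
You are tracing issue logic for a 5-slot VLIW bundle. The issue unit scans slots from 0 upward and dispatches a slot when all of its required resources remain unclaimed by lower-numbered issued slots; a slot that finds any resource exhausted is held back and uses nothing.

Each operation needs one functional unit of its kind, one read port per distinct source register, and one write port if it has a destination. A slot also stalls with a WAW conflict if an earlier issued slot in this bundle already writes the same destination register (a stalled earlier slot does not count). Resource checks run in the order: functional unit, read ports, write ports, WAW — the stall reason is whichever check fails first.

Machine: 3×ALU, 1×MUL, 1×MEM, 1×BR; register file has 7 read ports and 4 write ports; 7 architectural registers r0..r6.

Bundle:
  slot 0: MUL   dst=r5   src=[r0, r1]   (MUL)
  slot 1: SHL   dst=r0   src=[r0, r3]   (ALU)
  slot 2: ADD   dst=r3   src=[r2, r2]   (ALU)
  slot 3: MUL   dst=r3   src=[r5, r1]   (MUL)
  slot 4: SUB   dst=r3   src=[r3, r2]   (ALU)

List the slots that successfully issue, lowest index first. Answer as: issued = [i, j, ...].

  0. MUL→r5 ⇒ go  {3A/0Mu/1Ld/1B | 5r 3w}
  1. ALU→r0 ⇒ go  {2A/0Mu/1Ld/1B | 3r 2w}
  2. ALU→r3 ⇒ go  {1A/0Mu/1Ld/1B | 2r 1w}
  3. MUL→r3 ⇒ no(FU)  {1A/0Mu/1Ld/1B | 2r 1w}
  4. ALU→r3 ⇒ no(WAW)  {1A/0Mu/1Ld/1B | 2r 1w}

issued = [0, 1, 2]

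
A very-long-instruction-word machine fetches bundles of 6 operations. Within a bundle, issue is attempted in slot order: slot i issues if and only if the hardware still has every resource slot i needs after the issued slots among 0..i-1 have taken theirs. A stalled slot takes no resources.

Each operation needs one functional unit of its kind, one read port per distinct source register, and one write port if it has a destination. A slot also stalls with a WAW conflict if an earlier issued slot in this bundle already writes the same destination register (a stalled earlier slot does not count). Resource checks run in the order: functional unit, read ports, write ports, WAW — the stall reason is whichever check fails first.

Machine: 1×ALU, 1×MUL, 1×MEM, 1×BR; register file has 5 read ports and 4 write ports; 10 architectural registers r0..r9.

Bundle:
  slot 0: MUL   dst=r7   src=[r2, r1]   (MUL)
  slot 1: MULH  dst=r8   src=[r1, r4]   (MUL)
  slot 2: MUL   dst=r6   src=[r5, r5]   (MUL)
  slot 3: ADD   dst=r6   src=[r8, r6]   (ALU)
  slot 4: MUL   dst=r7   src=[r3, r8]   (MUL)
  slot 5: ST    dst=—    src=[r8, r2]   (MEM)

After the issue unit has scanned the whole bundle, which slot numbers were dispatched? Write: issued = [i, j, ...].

#0 MUL src=r2,r1 dispatched  <A:1 Mu:0 Ld:1 B:1 rd:3 wr:3>
#1 MUL src=r1,r4 held:FU  <A:1 Mu:0 Ld:1 B:1 rd:3 wr:3>
#2 MUL src=r5,r5 held:FU  <A:1 Mu:0 Ld:1 B:1 rd:3 wr:3>
#3 ALU src=r8,r6 dispatched  <A:0 Mu:0 Ld:1 B:1 rd:1 wr:2>
#4 MUL src=r3,r8 held:FU  <A:0 Mu:0 Ld:1 B:1 rd:1 wr:2>
#5 MEM src=r8,r2 held:RD_PORT  <A:0 Mu:0 Ld:1 B:1 rd:1 wr:2>

issued = [0, 3]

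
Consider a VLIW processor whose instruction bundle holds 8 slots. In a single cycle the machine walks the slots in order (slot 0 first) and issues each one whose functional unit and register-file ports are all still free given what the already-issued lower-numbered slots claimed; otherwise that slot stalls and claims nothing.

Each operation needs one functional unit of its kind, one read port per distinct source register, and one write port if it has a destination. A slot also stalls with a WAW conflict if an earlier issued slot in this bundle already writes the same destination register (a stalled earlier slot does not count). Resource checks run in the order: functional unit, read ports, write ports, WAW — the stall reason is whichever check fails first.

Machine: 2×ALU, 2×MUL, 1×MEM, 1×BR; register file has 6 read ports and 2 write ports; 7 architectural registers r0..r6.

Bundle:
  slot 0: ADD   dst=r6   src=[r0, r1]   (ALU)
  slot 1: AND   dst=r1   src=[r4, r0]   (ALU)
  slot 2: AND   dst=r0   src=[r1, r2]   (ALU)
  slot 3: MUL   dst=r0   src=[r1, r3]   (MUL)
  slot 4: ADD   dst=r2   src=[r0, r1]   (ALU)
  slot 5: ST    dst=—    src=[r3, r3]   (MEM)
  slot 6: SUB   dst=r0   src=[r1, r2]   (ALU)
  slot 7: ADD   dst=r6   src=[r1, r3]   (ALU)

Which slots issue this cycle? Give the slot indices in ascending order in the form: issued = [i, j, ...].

issued = [0, 1, 5]

(0) want 1×ALU +2rd +1wr — yes → AL1|MU2|ME1|BR1|rd4|wr1
(1) want 1×ALU +2rd +1wr — yes → AL0|MU2|ME1|BR1|rd2|wr0
(2) want 1×ALU +2rd +1wr — FU → AL0|MU2|ME1|BR1|rd2|wr0
(3) want 1×MUL +2rd +1wr — WR_PORT → AL0|MU2|ME1|BR1|rd2|wr0
(4) want 1×ALU +2rd +1wr — FU → AL0|MU2|ME1|BR1|rd2|wr0
(5) want 1×MEM +1rd +0wr — yes → AL0|MU2|ME0|BR1|rd1|wr0
(6) want 1×ALU +2rd +1wr — FU → AL0|MU2|ME0|BR1|rd1|wr0
(7) want 1×ALU +2rd +1wr — FU → AL0|MU2|ME0|BR1|rd1|wr0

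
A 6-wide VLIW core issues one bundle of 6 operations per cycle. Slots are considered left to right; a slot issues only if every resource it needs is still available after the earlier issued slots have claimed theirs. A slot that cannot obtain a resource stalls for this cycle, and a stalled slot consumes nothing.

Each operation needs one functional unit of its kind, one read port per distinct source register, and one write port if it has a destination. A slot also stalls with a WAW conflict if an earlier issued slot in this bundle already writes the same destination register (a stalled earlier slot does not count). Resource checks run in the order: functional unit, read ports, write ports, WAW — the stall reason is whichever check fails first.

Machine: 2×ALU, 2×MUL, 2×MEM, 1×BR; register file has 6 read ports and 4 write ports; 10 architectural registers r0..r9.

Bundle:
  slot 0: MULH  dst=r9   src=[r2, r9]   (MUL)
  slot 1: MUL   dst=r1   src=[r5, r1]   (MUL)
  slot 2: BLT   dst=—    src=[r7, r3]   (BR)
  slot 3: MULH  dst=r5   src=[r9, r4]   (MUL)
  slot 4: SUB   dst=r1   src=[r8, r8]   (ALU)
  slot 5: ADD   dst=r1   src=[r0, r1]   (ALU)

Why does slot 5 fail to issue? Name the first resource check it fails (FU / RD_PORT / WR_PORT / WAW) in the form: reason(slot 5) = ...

reason(slot 5) = RD_PORT

(0) want 1×MUL +2rd +1wr — yes → AL2|MU1|ME2|BR1|rd4|wr3
(1) want 1×MUL +2rd +1wr — yes → AL2|MU0|ME2|BR1|rd2|wr2
(2) want 1×BR +2rd +0wr — yes → AL2|MU0|ME2|BR0|rd0|wr2
(3) want 1×MUL +2rd +1wr — FU → AL2|MU0|ME2|BR0|rd0|wr2
(4) want 1×ALU +1rd +1wr — RD_PORT → AL2|MU0|ME2|BR0|rd0|wr2
(5) want 1×ALU +2rd +1wr — RD_PORT → AL2|MU0|ME2|BR0|rd0|wr2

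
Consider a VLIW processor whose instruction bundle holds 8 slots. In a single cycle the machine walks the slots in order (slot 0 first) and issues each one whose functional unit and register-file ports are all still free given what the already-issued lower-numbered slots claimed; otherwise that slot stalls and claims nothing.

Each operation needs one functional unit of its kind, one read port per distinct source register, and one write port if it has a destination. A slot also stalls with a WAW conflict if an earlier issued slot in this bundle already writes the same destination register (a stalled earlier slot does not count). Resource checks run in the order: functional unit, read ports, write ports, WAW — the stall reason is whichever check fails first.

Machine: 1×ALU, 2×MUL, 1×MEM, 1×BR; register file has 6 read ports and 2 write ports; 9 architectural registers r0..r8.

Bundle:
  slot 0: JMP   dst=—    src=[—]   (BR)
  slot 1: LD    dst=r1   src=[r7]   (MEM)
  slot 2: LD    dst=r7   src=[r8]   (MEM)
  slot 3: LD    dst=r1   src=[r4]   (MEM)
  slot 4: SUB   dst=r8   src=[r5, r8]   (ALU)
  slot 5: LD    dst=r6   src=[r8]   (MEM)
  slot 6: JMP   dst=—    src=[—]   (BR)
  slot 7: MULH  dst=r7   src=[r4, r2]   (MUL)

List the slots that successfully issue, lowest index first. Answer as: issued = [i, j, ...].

issued = [0, 1, 4]

[0] BR needs rd=0 wr=0: ok; after: ALU=1 MUL=2 MEM=1 BR=0, R=6, W=2
[1] MEM needs rd=1 wr=1: ok; after: ALU=1 MUL=2 MEM=0 BR=0, R=5, W=1
[2] MEM needs rd=1 wr=1: FU; after: ALU=1 MUL=2 MEM=0 BR=0, R=5, W=1
[3] MEM needs rd=1 wr=1: FU; after: ALU=1 MUL=2 MEM=0 BR=0, R=5, W=1
[4] ALU needs rd=2 wr=1: ok; after: ALU=0 MUL=2 MEM=0 BR=0, R=3, W=0
[5] MEM needs rd=1 wr=1: FU; after: ALU=0 MUL=2 MEM=0 BR=0, R=3, W=0
[6] BR needs rd=0 wr=0: FU; after: ALU=0 MUL=2 MEM=0 BR=0, R=3, W=0
[7] MUL needs rd=2 wr=1: WR_PORT; after: ALU=0 MUL=2 MEM=0 BR=0, R=3, W=0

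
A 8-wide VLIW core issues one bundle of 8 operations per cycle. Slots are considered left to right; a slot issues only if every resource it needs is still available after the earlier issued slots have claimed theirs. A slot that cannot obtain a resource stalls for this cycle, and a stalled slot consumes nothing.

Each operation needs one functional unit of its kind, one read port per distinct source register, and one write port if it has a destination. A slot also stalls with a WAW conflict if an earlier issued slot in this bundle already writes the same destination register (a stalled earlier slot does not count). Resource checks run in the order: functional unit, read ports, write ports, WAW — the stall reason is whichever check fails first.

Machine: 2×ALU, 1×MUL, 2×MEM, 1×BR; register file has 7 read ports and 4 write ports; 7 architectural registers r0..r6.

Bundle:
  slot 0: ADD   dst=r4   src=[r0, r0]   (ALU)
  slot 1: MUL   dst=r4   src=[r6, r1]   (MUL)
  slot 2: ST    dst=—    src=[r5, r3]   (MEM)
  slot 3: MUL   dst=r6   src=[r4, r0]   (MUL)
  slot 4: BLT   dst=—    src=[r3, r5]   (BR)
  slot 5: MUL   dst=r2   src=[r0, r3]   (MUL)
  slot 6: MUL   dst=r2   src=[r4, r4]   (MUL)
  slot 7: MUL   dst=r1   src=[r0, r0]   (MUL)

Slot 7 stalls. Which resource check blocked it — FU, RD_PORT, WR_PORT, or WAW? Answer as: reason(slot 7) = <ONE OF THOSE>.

slot 0 (ALU): ISSUE — free A1,Mu1,Ld2,B1 rp6 wp3
slot 1 (MUL): stall WAW — free A1,Mu1,Ld2,B1 rp6 wp3
slot 2 (MEM): ISSUE — free A1,Mu1,Ld1,B1 rp4 wp3
slot 3 (MUL): ISSUE — free A1,Mu0,Ld1,B1 rp2 wp2
slot 4 (BR): ISSUE — free A1,Mu0,Ld1,B0 rp0 wp2
slot 5 (MUL): stall FU — free A1,Mu0,Ld1,B0 rp0 wp2
slot 6 (MUL): stall FU — free A1,Mu0,Ld1,B0 rp0 wp2
slot 7 (MUL): stall FU — free A1,Mu0,Ld1,B0 rp0 wp2

reason(slot 7) = FU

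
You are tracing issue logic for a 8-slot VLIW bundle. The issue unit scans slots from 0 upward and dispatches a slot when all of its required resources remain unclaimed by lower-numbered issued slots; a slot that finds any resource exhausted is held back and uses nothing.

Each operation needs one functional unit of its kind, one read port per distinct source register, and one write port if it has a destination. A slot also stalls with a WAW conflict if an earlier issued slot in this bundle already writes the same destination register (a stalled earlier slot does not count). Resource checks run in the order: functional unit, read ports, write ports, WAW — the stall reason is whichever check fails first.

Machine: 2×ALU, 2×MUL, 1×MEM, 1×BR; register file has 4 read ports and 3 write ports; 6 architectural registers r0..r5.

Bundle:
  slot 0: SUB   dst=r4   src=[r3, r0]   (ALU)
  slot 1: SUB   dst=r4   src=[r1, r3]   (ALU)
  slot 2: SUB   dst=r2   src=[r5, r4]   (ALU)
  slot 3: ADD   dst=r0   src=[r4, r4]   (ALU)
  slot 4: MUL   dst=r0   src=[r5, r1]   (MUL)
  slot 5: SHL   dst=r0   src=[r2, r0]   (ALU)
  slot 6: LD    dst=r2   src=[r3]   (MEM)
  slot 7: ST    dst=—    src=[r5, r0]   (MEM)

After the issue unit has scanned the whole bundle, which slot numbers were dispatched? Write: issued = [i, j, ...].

slot 0 (ALU): ISSUE — free A1,Mu2,Ld1,B1 rp2 wp2
slot 1 (ALU): stall WAW — free A1,Mu2,Ld1,B1 rp2 wp2
slot 2 (ALU): ISSUE — free A0,Mu2,Ld1,B1 rp0 wp1
slot 3 (ALU): stall FU — free A0,Mu2,Ld1,B1 rp0 wp1
slot 4 (MUL): stall RD_PORT — free A0,Mu2,Ld1,B1 rp0 wp1
slot 5 (ALU): stall FU — free A0,Mu2,Ld1,B1 rp0 wp1
slot 6 (MEM): stall RD_PORT — free A0,Mu2,Ld1,B1 rp0 wp1
slot 7 (MEM): stall RD_PORT — free A0,Mu2,Ld1,B1 rp0 wp1

issued = [0, 2]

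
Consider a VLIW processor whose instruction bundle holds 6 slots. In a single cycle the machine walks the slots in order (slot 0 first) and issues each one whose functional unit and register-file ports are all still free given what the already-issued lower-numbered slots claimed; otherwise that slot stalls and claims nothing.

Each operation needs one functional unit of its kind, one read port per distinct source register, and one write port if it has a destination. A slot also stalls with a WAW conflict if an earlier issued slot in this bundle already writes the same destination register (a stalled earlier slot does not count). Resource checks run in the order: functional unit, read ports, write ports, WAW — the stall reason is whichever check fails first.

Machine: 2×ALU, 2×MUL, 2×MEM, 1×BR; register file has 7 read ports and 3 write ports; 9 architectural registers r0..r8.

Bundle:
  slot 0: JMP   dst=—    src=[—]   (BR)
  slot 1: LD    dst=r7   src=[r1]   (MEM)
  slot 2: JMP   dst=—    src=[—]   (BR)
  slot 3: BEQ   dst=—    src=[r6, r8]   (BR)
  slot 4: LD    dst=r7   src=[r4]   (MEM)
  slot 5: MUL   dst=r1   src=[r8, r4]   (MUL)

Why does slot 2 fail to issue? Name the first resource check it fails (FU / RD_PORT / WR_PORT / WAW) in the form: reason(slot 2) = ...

(0) want 1×BR +0rd +0wr — yes → AL2|MU2|ME2|BR0|rd7|wr3
(1) want 1×MEM +1rd +1wr — yes → AL2|MU2|ME1|BR0|rd6|wr2
(2) want 1×BR +0rd +0wr — FU → AL2|MU2|ME1|BR0|rd6|wr2
(3) want 1×BR +2rd +0wr — FU → AL2|MU2|ME1|BR0|rd6|wr2
(4) want 1×MEM +1rd +1wr — WAW → AL2|MU2|ME1|BR0|rd6|wr2
(5) want 1×MUL +2rd +1wr — yes → AL2|MU1|ME1|BR0|rd4|wr1

reason(slot 2) = FU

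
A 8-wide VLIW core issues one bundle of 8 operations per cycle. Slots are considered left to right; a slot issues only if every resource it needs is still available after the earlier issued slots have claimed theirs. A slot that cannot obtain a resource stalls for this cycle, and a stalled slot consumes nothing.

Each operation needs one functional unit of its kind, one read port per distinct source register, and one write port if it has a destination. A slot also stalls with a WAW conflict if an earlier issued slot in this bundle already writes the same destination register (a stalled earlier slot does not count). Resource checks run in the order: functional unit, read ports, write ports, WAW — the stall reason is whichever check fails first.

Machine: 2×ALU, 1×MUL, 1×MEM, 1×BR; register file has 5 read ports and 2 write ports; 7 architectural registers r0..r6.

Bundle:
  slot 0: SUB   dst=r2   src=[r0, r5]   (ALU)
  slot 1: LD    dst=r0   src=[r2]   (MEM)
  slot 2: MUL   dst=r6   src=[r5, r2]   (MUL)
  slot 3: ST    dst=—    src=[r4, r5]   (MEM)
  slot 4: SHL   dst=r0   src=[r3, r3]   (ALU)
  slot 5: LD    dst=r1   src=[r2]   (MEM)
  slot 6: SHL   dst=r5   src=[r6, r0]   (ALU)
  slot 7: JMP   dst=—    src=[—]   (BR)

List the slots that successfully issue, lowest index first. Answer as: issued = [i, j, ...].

issued = [0, 1, 7]

(0) want 1×ALU +2rd +1wr — yes → AL1|MU1|ME1|BR1|rd3|wr1
(1) want 1×MEM +1rd +1wr — yes → AL1|MU1|ME0|BR1|rd2|wr0
(2) want 1×MUL +2rd +1wr — WR_PORT → AL1|MU1|ME0|BR1|rd2|wr0
(3) want 1×MEM +2rd +0wr — FU → AL1|MU1|ME0|BR1|rd2|wr0
(4) want 1×ALU +1rd +1wr — WR_PORT → AL1|MU1|ME0|BR1|rd2|wr0
(5) want 1×MEM +1rd +1wr — FU → AL1|MU1|ME0|BR1|rd2|wr0
(6) want 1×ALU +2rd +1wr — WR_PORT → AL1|MU1|ME0|BR1|rd2|wr0
(7) want 1×BR +0rd +0wr — yes → AL1|MU1|ME0|BR0|rd2|wr0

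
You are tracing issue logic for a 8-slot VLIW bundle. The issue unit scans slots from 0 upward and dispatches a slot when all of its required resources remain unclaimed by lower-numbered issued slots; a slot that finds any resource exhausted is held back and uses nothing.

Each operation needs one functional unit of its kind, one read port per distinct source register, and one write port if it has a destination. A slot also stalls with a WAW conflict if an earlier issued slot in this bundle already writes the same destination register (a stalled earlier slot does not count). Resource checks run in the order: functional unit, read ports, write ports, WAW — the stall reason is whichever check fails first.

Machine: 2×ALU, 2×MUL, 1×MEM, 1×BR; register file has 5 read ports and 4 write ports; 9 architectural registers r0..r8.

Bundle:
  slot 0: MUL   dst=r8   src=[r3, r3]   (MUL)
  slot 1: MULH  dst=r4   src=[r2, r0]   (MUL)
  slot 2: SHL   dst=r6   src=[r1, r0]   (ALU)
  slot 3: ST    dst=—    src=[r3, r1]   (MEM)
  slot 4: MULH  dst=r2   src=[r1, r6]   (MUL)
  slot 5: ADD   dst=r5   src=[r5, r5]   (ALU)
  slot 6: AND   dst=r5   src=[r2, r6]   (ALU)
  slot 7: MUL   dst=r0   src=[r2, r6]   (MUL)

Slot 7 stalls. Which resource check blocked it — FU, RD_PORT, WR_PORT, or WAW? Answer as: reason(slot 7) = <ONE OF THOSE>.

reason(slot 7) = FU

[0] MUL needs rd=1 wr=1: ok; after: ALU=2 MUL=1 MEM=1 BR=1, R=4, W=3
[1] MUL needs rd=2 wr=1: ok; after: ALU=2 MUL=0 MEM=1 BR=1, R=2, W=2
[2] ALU needs rd=2 wr=1: ok; after: ALU=1 MUL=0 MEM=1 BR=1, R=0, W=1
[3] MEM needs rd=2 wr=0: RD_PORT; after: ALU=1 MUL=0 MEM=1 BR=1, R=0, W=1
[4] MUL needs rd=2 wr=1: FU; after: ALU=1 MUL=0 MEM=1 BR=1, R=0, W=1
[5] ALU needs rd=1 wr=1: RD_PORT; after: ALU=1 MUL=0 MEM=1 BR=1, R=0, W=1
[6] ALU needs rd=2 wr=1: RD_PORT; after: ALU=1 MUL=0 MEM=1 BR=1, R=0, W=1
[7] MUL needs rd=2 wr=1: FU; after: ALU=1 MUL=0 MEM=1 BR=1, R=0, W=1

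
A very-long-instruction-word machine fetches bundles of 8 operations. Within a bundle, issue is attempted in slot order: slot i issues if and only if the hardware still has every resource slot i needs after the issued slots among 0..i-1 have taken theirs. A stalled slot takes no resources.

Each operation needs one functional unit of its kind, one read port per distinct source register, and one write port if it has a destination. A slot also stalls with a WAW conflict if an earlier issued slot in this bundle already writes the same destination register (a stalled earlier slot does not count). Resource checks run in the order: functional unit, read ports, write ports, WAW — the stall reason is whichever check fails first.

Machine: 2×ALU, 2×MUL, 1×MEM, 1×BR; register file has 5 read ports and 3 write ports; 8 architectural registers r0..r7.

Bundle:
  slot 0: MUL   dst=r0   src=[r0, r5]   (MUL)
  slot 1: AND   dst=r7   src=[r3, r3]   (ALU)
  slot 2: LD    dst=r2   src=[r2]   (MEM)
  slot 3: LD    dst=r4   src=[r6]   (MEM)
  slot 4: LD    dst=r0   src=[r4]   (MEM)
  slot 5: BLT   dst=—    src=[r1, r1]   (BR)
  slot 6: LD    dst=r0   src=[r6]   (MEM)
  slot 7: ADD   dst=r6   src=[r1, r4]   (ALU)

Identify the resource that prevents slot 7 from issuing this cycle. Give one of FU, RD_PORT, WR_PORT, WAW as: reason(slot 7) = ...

[0] MUL needs rd=2 wr=1: ok; after: ALU=2 MUL=1 MEM=1 BR=1, R=3, W=2
[1] ALU needs rd=1 wr=1: ok; after: ALU=1 MUL=1 MEM=1 BR=1, R=2, W=1
[2] MEM needs rd=1 wr=1: ok; after: ALU=1 MUL=1 MEM=0 BR=1, R=1, W=0
[3] MEM needs rd=1 wr=1: FU; after: ALU=1 MUL=1 MEM=0 BR=1, R=1, W=0
[4] MEM needs rd=1 wr=1: FU; after: ALU=1 MUL=1 MEM=0 BR=1, R=1, W=0
[5] BR needs rd=1 wr=0: ok; after: ALU=1 MUL=1 MEM=0 BR=0, R=0, W=0
[6] MEM needs rd=1 wr=1: FU; after: ALU=1 MUL=1 MEM=0 BR=0, R=0, W=0
[7] ALU needs rd=2 wr=1: RD_PORT; after: ALU=1 MUL=1 MEM=0 BR=0, R=0, W=0

reason(slot 7) = RD_PORT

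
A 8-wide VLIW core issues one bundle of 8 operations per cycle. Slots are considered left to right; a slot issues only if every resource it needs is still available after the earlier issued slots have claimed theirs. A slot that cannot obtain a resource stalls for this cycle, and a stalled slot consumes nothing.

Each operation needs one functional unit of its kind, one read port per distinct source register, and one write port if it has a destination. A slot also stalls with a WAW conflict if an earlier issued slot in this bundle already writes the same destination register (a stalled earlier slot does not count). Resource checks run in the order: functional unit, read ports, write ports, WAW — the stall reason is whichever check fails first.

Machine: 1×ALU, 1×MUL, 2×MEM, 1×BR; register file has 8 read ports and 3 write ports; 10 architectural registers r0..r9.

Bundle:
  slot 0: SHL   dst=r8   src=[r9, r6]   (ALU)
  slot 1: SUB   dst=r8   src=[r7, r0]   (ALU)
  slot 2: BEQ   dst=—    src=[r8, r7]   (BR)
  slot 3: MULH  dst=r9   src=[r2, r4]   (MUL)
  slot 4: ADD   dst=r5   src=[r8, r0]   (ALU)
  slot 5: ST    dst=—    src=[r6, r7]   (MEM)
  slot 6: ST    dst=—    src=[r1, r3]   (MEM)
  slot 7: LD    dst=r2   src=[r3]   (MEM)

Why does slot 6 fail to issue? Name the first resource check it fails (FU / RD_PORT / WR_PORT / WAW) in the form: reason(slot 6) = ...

reason(slot 6) = RD_PORT

(0) want 1×ALU +2rd +1wr — yes → AL0|MU1|ME2|BR1|rd6|wr2
(1) want 1×ALU +2rd +1wr — FU → AL0|MU1|ME2|BR1|rd6|wr2
(2) want 1×BR +2rd +0wr — yes → AL0|MU1|ME2|BR0|rd4|wr2
(3) want 1×MUL +2rd +1wr — yes → AL0|MU0|ME2|BR0|rd2|wr1
(4) want 1×ALU +2rd +1wr — FU → AL0|MU0|ME2|BR0|rd2|wr1
(5) want 1×MEM +2rd +0wr — yes → AL0|MU0|ME1|BR0|rd0|wr1
(6) want 1×MEM +2rd +0wr — RD_PORT → AL0|MU0|ME1|BR0|rd0|wr1
(7) want 1×MEM +1rd +1wr — RD_PORT → AL0|MU0|ME1|BR0|rd0|wr1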